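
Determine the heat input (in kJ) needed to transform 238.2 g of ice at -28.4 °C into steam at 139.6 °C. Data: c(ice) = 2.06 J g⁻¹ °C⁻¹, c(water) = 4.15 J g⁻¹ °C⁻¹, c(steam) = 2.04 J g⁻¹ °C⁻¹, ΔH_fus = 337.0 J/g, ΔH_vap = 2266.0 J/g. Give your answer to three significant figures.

q1 (heat ice -28.4→0.0 °C): 238.2 × 2.06 × 28.4 = 13936 J
q2 (melt at 0 °C): 238.2 × 337.0 = 80273 J
q3 (heat water 0.0→100.0 °C): 238.2 × 4.15 × 100.0 = 98853 J
q4 (vaporize at 100 °C): 238.2 × 2266.0 = 539761 J
q5 (heat steam 100.0→139.6 °C): 238.2 × 2.04 × 39.6 = 19243 J
Total: 13936 + 80273 + 98853 + 539761 + 19243 = 752066 J = 752 kJ

q = 752 kJ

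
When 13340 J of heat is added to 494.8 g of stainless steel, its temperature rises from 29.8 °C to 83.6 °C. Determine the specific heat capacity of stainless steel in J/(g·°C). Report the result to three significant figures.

c = q / (m ΔT) = 13340 / (494.8 × 53.8)
c = 13340 / 26620.24 = 0.501 J/(g·°C)

c = 0.501 J/(g·°C)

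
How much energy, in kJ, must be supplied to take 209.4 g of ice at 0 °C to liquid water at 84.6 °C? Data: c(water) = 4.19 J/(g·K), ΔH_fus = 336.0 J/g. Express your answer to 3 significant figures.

q1 (melt at 0 °C): 209.4 × 336.0 = 70358 J
q2 (heat water 0.0→84.6 °C): 209.4 × 4.19 × 84.6 = 74227 J
Total: 70358 + 74227 = 144585 J = 145 kJ

q = 145 kJ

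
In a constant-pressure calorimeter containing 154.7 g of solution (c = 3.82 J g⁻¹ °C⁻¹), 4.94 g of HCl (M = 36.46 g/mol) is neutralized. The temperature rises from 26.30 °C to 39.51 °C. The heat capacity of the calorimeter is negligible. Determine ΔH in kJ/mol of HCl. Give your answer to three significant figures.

|ΔT| = |39.51 − 26.30| = 13.21 °C
|q_surr| = (154.7 × 3.82) × 13.21 = 590.954 × 13.21 = 7807 J
n(HCl) = 4.94 / 36.46 = 0.1355 mol
Temperature rose, so q_rxn = −|q_surr| = -7.807 kJ
ΔH = q_rxn / n = -57.62 kJ/mol

ΔH = -57.6 kJ/mol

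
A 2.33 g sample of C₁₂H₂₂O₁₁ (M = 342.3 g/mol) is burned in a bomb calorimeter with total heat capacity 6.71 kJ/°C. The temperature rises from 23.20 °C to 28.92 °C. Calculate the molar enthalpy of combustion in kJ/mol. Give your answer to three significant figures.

ΔH = -5640 kJ/mol

ΔT = 28.92 − 23.20 = 5.72 °C
q_cal = C_cal × ΔT = 6.71 × 5.72 = 38.3812 kJ
n = 2.33 / 342.3 = 0.006807 mol
q_rxn = −q_cal = -38.3812 kJ
ΔH = -38.3812 / 0.006807 = -5638 kJ/mol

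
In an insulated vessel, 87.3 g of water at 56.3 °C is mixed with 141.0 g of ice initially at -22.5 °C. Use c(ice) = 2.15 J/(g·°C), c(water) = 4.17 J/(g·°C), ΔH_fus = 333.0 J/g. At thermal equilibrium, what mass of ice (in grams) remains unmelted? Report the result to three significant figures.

m_ice remaining = 99.9 g

Heat to warm all ice to 0 °C: 141.0×2.15×22.5 = 6820.9 J
Heat released by water cooling to 0 °C: 87.3×4.17×56.3 = 20496 J
20496 J < 6820.9 + 141.0×333.0 = 53773.9 J, so not all ice melts; final T = 0 °C.
Heat left for melting: 20496 − 6820.9 = 13675.1 J
Mass melted = 13675.1 / 333.0 = 41.07 g
Ice remaining = 141.0 − 41.07 = 99.93 g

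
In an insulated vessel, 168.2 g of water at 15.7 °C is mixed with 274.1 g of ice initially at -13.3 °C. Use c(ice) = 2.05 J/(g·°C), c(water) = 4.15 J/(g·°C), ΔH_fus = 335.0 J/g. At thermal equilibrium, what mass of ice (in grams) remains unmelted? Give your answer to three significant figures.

m_ice remaining = 264 g

Heat to warm all ice to 0 °C: 274.1×2.05×13.3 = 7473.3 J
Heat released by water cooling to 0 °C: 168.2×4.15×15.7 = 10959 J
10959 J < 7473.3 + 274.1×335.0 = 99296.8 J, so not all ice melts; final T = 0 °C.
Heat left for melting: 10959 − 7473.3 = 3485.7 J
Mass melted = 3485.7 / 335.0 = 10.41 g
Ice remaining = 274.1 − 10.41 = 263.69 g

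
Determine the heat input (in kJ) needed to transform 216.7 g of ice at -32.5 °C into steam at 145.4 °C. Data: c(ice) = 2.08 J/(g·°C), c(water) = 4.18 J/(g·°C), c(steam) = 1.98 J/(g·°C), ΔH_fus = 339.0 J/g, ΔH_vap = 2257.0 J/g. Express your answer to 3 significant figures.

q = 687 kJ

q1 (heat ice -32.5→0.0 °C): 216.7 × 2.08 × 32.5 = 14649 J
q2 (melt at 0 °C): 216.7 × 339.0 = 73461 J
q3 (heat water 0.0→100.0 °C): 216.7 × 4.18 × 100.0 = 90581 J
q4 (vaporize at 100 °C): 216.7 × 2257.0 = 489092 J
q5 (heat steam 100.0→145.4 °C): 216.7 × 1.98 × 45.4 = 19480 J
Total: 14649 + 73461 + 90581 + 489092 + 19480 = 687263 J = 687 kJ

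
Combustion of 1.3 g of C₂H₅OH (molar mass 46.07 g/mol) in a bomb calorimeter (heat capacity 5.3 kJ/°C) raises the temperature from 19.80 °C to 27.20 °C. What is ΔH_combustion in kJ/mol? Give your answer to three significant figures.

ΔT = 27.20 − 19.80 = 7.40 °C
q_cal = C_cal × ΔT = 5.3 × 7.40 = 39.22 kJ
n = 1.3 / 46.07 = 0.02822 mol
q_rxn = −q_cal = -39.22 kJ
ΔH = -39.22 / 0.02822 = -1390 kJ/mol

ΔH = -1390 kJ/mol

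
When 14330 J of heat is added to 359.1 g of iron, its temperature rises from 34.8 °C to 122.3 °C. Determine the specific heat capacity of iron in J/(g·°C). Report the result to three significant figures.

c = 0.456 J/(g·°C)

c = q / (m ΔT) = 14330 / (359.1 × 87.5)
c = 14330 / 31421.25 = 0.456 J/(g·°C)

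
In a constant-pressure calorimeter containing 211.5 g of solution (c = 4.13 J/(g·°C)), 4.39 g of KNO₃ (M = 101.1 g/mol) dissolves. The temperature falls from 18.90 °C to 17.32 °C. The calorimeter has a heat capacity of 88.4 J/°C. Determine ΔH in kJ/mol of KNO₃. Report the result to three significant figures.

|ΔT| = |17.32 − 18.90| = 1.58 °C
|q_surr| = (211.5 × 4.13 + 88.4) × 1.58 = 961.895 × 1.58 = 1520 J
n(KNO₃) = 4.39 / 101.1 = 0.04342 mol
Temperature fell, so q_rxn = +|q_surr| = 1.520 kJ
ΔH = q_rxn / n = 35.01 kJ/mol

ΔH = 35.0 kJ/mol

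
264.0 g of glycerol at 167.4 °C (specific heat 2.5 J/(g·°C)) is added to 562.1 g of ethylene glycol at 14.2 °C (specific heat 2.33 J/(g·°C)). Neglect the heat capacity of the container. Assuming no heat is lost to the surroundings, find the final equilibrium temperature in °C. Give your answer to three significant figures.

Heat lost by glycerol = heat gained by ethylene glycol.
(264.0)(2.5)(167.4 − T) = (562.1)(2.33)(T − 14.2)
660 (167.4 − T) = 1309.693 (T − 14.2)
110480 − 660 T = 1309.693 T − 18598
129078 = 1969.693 T
T = 65.53 °C

T_f = 65.5 °C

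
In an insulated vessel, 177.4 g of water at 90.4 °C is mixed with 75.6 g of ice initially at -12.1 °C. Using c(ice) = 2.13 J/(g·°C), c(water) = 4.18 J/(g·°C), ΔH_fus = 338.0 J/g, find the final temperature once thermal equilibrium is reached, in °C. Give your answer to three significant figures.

Heat to bring ice to 0 °C and melt it: q₁ = 75.6×2.13×12.1 + 75.6×338.0 = 27501 J
Heat the water can supply cooling to 0 °C: 177.4×4.18×90.4 = 67034.5 J > q₁, so all ice melts.
Energy balance: 177.4×4.18×(90.4 − T) = 27501 + 75.6×4.18×(T − 0)
741.532(90.4 − T) = 27501 + 316.008 T
67034.5 − 27501 = 1057.540 T
T = 39533.5 / 1057.540 = 37.38 °C

T_f = 37.4 °C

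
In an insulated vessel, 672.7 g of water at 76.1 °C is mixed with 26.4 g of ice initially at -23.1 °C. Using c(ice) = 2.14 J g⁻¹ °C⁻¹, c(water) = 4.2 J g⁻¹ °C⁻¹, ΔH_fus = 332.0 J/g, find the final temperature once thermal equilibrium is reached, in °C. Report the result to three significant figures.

T_f = 69.8 °C

Heat to bring ice to 0 °C and melt it: q₁ = 26.4×2.14×23.1 + 26.4×332.0 = 10070 J
Heat the water can supply cooling to 0 °C: 672.7×4.2×76.1 = 215008 J > q₁, so all ice melts.
Energy balance: 672.7×4.2×(76.1 − T) = 10070 + 26.4×4.2×(T − 0)
2825.34(76.1 − T) = 10070 + 110.88 T
215008 − 10070 = 2936.22 T
T = 204938 / 2936.22 = 69.80 °C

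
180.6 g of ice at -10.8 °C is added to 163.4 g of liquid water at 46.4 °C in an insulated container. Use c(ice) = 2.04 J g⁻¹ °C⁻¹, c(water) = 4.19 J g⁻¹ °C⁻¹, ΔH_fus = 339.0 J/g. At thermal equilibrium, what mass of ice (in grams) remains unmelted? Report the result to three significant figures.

m_ice remaining = 98.6 g

Heat to warm all ice to 0 °C: 180.6×2.04×10.8 = 3979.0 J
Heat released by water cooling to 0 °C: 163.4×4.19×46.4 = 31768 J
31768 J < 3979.0 + 180.6×339.0 = 65202.4 J, so not all ice melts; final T = 0 °C.
Heat left for melting: 31768 − 3979.0 = 27789.0 J
Mass melted = 27789.0 / 339.0 = 81.97 g
Ice remaining = 180.6 − 81.97 = 98.63 g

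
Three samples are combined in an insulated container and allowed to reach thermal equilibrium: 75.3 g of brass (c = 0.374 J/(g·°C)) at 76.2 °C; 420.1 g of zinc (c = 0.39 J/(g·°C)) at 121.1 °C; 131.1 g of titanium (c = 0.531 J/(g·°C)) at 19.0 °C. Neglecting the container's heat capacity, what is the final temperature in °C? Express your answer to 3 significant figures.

Σ mᵢcᵢ(T − Tᵢ) = 0  ⇒  T = Σ mᵢcᵢTᵢ / Σ mᵢcᵢ
Σ mᵢcᵢ = 75.3×0.374 + 420.1×0.39 + 131.1×0.531 = 261.6153
Σ mᵢcᵢTᵢ = 28.1622×76.2 + 163.839×121.1 + 69.6141×19.0 = 23310
T = 23310 / 261.6153 = 89.10 °C

T_f = 89.1 °C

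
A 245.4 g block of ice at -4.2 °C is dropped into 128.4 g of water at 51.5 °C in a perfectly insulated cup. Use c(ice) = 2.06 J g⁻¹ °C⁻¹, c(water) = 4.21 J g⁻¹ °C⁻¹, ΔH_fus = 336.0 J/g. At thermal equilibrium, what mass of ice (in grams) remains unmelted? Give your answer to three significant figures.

m_ice remaining = 169 g

Heat to warm all ice to 0 °C: 245.4×2.06×4.2 = 2123.2 J
Heat released by water cooling to 0 °C: 128.4×4.21×51.5 = 27839 J
27839 J < 2123.2 + 245.4×336.0 = 84577.6 J, so not all ice melts; final T = 0 °C.
Heat left for melting: 27839 − 2123.2 = 25715.8 J
Mass melted = 25715.8 / 336.0 = 76.54 g
Ice remaining = 245.4 − 76.54 = 168.86 g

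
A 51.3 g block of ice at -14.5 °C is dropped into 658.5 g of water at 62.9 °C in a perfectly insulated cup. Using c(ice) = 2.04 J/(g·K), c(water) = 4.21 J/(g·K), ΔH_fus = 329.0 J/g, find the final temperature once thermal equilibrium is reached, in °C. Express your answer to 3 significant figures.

T_f = 52.2 °C

Heat to bring ice to 0 °C and melt it: q₁ = 51.3×2.04×14.5 + 51.3×329.0 = 18395 J
Heat the water can supply cooling to 0 °C: 658.5×4.21×62.9 = 174377 J > q₁, so all ice melts.
Energy balance: 658.5×4.21×(62.9 − T) = 18395 + 51.3×4.21×(T − 0)
2772.285(62.9 − T) = 18395 + 215.973 T
174377 − 18395 = 2988.258 T
T = 155982 / 2988.258 = 52.20 °C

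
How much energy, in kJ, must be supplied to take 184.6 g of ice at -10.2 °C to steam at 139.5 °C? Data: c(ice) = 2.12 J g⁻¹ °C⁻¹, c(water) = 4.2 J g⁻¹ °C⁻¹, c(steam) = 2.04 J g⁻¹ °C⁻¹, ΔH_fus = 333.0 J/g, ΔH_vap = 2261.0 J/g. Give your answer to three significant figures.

q = 575 kJ

q1 (heat ice -10.2→0.0 °C): 184.6 × 2.12 × 10.2 = 3992 J
q2 (melt at 0 °C): 184.6 × 333.0 = 61472 J
q3 (heat water 0.0→100.0 °C): 184.6 × 4.2 × 100.0 = 77532 J
q4 (vaporize at 100 °C): 184.6 × 2261.0 = 417381 J
q5 (heat steam 100.0→139.5 °C): 184.6 × 2.04 × 39.5 = 14875 J
Total: 3992 + 61472 + 77532 + 417381 + 14875 = 575252 J = 575 kJ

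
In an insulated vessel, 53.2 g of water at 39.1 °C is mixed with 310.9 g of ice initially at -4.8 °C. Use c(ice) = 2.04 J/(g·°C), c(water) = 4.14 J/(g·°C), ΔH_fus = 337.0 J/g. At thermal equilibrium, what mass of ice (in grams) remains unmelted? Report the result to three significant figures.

m_ice remaining = 294 g

Heat to warm all ice to 0 °C: 310.9×2.04×4.8 = 3044.3 J
Heat released by water cooling to 0 °C: 53.2×4.14×39.1 = 8611.7 J
8611.7 J < 3044.3 + 310.9×337.0 = 107817.6 J, so not all ice melts; final T = 0 °C.
Heat left for melting: 8611.7 − 3044.3 = 5567.4 J
Mass melted = 5567.4 / 337.0 = 16.52 g
Ice remaining = 310.9 − 16.52 = 294.38 g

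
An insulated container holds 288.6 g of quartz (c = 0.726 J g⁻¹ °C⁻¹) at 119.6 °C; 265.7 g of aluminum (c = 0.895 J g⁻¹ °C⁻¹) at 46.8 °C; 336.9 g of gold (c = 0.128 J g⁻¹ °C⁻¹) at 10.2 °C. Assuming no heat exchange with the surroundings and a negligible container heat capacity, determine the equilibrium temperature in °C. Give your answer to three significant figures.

T_f = 74.7 °C

Σ mᵢcᵢ(T − Tᵢ) = 0  ⇒  T = Σ mᵢcᵢTᵢ / Σ mᵢcᵢ
Σ mᵢcᵢ = 288.6×0.726 + 265.7×0.895 + 336.9×0.128 = 490.4483
Σ mᵢcᵢTᵢ = 209.5236×119.6 + 237.8015×46.8 + 43.1232×10.2 = 36628
T = 36628 / 490.4483 = 74.68 °C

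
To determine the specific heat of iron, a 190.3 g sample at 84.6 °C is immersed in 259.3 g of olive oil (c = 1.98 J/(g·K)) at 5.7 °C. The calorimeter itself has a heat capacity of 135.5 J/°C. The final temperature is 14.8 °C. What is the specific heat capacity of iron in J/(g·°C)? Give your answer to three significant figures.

c = 0.445 J/(g·°C)

q_gained = (259.3 × 1.98 + 135.5) × (14.8 − 5.7) = 5905 J
q_lost = 190.3 × c × (84.6 − 14.8) = 13282.94 c
Set equal: c = 5905 / 13282.94 = 0.445 J/(g·°C)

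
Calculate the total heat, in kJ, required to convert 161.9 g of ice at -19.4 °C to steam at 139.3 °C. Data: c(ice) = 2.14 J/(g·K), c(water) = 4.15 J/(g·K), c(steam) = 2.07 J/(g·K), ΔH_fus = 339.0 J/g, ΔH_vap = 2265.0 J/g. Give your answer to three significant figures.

q1 (heat ice -19.4→0.0 °C): 161.9 × 2.14 × 19.4 = 6721 J
q2 (melt at 0 °C): 161.9 × 339.0 = 54884 J
q3 (heat water 0.0→100.0 °C): 161.9 × 4.15 × 100.0 = 67189 J
q4 (vaporize at 100 °C): 161.9 × 2265.0 = 366704 J
q5 (heat steam 100.0→139.3 °C): 161.9 × 2.07 × 39.3 = 13171 J
Total: 6721 + 54884 + 67189 + 366704 + 13171 = 508669 J = 509 kJ

q = 509 kJ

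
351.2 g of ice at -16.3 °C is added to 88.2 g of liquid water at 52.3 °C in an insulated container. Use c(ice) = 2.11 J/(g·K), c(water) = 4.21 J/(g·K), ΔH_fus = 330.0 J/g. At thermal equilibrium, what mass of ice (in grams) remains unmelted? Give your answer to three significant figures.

m_ice remaining = 329 g

Heat to warm all ice to 0 °C: 351.2×2.11×16.3 = 12079 J
Heat released by water cooling to 0 °C: 88.2×4.21×52.3 = 19420 J
19420 J < 12079 + 351.2×330.0 = 127975 J, so not all ice melts; final T = 0 °C.
Heat left for melting: 19420 − 12079 = 7341 J
Mass melted = 7341 / 330.0 = 22.25 g
Ice remaining = 351.2 − 22.25 = 328.95 g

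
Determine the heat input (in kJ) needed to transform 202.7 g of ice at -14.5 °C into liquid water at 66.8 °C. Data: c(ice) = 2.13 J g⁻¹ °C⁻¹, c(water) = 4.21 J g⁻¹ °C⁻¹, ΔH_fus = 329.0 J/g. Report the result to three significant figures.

q = 130 kJ

q1 (heat ice -14.5→0.0 °C): 202.7 × 2.13 × 14.5 = 6260 J
q2 (melt at 0 °C): 202.7 × 329.0 = 66688 J
q3 (heat water 0.0→66.8 °C): 202.7 × 4.21 × 66.8 = 57005 J
Total: 6260 + 66688 + 57005 = 129953 J = 130 kJ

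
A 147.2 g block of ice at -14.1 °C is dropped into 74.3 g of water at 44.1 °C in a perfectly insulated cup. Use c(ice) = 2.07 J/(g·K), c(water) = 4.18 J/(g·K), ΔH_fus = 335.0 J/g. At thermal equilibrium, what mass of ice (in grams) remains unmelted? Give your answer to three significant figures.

Heat to warm all ice to 0 °C: 147.2×2.07×14.1 = 4296.3 J
Heat released by water cooling to 0 °C: 74.3×4.18×44.1 = 13696 J
13696 J < 4296.3 + 147.2×335.0 = 53608.3 J, so not all ice melts; final T = 0 °C.
Heat left for melting: 13696 − 4296.3 = 9399.7 J
Mass melted = 9399.7 / 335.0 = 28.06 g
Ice remaining = 147.2 − 28.06 = 119.14 g

m_ice remaining = 119 g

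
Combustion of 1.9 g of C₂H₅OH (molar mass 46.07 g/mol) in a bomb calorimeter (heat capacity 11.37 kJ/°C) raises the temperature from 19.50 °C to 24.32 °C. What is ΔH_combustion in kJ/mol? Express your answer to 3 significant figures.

ΔT = 24.32 − 19.50 = 4.82 °C
q_cal = C_cal × ΔT = 11.37 × 4.82 = 54.8034 kJ
n = 1.9 / 46.07 = 0.04124 mol
q_rxn = −q_cal = -54.8034 kJ
ΔH = -54.8034 / 0.04124 = -1329 kJ/mol

ΔH = -1330 kJ/mol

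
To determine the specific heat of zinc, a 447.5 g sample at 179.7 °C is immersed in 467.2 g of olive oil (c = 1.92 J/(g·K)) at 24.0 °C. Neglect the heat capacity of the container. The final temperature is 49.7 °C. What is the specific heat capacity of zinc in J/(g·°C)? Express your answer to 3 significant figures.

c = 0.396 J/(g·°C)

q_gained = (467.2 × 1.92) × (49.7 − 24.0) = 23050 J
q_lost = 447.5 × c × (179.7 − 49.7) = 58175 c
Set equal: c = 23050 / 58175 = 0.396 J/(g·°C)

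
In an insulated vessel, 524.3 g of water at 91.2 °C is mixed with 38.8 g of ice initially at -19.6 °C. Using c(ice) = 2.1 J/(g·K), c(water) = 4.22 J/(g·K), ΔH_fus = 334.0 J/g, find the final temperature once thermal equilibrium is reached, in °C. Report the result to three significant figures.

T_f = 78.8 °C

Heat to bring ice to 0 °C and melt it: q₁ = 38.8×2.1×19.6 + 38.8×334.0 = 14556 J
Heat the water can supply cooling to 0 °C: 524.3×4.22×91.2 = 201784 J > q₁, so all ice melts.
Energy balance: 524.3×4.22×(91.2 − T) = 14556 + 38.8×4.22×(T − 0)
2212.546(91.2 − T) = 14556 + 163.736 T
201784 − 14556 = 2376.282 T
T = 187228 / 2376.282 = 78.79 °C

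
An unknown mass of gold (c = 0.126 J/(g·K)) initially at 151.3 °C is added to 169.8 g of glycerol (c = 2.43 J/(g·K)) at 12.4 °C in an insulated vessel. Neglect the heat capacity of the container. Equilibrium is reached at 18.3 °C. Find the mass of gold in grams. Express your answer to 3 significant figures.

q_gained = (169.8 × 2.43) × (18.3 − 12.4) = 2434 J
q_lost = m × 0.126 × (151.3 − 18.3) = 16.758 m
m = 2434 / 16.758 = 145 g

m = 145 g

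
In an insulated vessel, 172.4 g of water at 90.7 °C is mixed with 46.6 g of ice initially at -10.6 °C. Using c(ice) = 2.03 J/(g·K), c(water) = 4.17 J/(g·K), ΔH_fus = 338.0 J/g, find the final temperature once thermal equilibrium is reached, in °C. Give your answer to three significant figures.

Heat to bring ice to 0 °C and melt it: q₁ = 46.6×2.03×10.6 + 46.6×338.0 = 16754 J
Heat the water can supply cooling to 0 °C: 172.4×4.17×90.7 = 65205.0 J > q₁, so all ice melts.
Energy balance: 172.4×4.17×(90.7 − T) = 16754 + 46.6×4.17×(T − 0)
718.908(90.7 − T) = 16754 + 194.322 T
65205.0 − 16754 = 913.230 T
T = 48451.0 / 913.230 = 53.05 °C

T_f = 53.1 °C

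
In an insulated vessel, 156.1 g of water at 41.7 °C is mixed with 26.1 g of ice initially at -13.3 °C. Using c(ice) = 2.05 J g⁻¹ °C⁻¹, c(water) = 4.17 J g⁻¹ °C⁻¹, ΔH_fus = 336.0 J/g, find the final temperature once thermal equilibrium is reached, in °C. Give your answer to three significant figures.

Heat to bring ice to 0 °C and melt it: q₁ = 26.1×2.05×13.3 + 26.1×336.0 = 9481.2 J
Heat the water can supply cooling to 0 °C: 156.1×4.17×41.7 = 27144.1 J > q₁, so all ice melts.
Energy balance: 156.1×4.17×(41.7 − T) = 9481.2 + 26.1×4.17×(T − 0)
650.937(41.7 − T) = 9481.2 + 108.837 T
27144.1 − 9481.2 = 759.774 T
T = 17662.9 / 759.774 = 23.248 °C

T_f = 23.2 °C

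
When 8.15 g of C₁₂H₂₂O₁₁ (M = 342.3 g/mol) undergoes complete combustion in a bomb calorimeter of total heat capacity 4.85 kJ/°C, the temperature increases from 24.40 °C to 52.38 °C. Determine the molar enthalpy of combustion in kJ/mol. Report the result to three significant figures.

ΔH = -5700 kJ/mol

ΔT = 52.38 − 24.40 = 27.98 °C
q_cal = C_cal × ΔT = 4.85 × 27.98 = 135.703 kJ
n = 8.15 / 342.3 = 0.02381 mol
q_rxn = −q_cal = -135.703 kJ
ΔH = -135.703 / 0.02381 = -5699 kJ/mol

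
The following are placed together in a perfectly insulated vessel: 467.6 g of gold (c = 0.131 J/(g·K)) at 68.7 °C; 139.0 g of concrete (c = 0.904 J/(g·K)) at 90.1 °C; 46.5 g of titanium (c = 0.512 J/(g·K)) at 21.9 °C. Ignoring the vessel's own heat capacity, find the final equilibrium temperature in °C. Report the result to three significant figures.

T_f = 76.2 °C

Σ mᵢcᵢ(T − Tᵢ) = 0  ⇒  T = Σ mᵢcᵢTᵢ / Σ mᵢcᵢ
Σ mᵢcᵢ = 467.6×0.131 + 139.0×0.904 + 46.5×0.512 = 210.7196
Σ mᵢcᵢTᵢ = 61.2556×68.7 + 125.656×90.1 + 23.808×21.9 = 16051
T = 16051 / 210.7196 = 76.17 °C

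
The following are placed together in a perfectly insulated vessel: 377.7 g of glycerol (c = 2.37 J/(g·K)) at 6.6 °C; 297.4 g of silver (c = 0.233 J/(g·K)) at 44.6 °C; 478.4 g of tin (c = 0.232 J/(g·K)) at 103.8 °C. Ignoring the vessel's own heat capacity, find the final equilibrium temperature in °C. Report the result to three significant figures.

Σ mᵢcᵢ(T − Tᵢ) = 0  ⇒  T = Σ mᵢcᵢTᵢ / Σ mᵢcᵢ
Σ mᵢcᵢ = 377.7×2.37 + 297.4×0.233 + 478.4×0.232 = 1075.4320
Σ mᵢcᵢTᵢ = 895.149×6.6 + 69.2942×44.6 + 110.9888×103.8 = 20519
T = 20519 / 1075.4320 = 19.08 °C

T_f = 19.1 °C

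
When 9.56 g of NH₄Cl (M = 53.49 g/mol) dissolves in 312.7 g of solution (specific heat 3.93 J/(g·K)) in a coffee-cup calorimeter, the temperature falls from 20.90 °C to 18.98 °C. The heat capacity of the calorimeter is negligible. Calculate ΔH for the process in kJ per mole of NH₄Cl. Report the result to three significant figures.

|ΔT| = |18.98 − 20.90| = 1.92 °C
|q_surr| = (312.7 × 3.93) × 1.92 = 1228.911 × 1.92 = 2360 J
n(NH₄Cl) = 9.56 / 53.49 = 0.1787 mol
Temperature fell, so q_rxn = +|q_surr| = 2.360 kJ
ΔH = q_rxn / n = 13.21 kJ/mol

ΔH = 13.2 kJ/mol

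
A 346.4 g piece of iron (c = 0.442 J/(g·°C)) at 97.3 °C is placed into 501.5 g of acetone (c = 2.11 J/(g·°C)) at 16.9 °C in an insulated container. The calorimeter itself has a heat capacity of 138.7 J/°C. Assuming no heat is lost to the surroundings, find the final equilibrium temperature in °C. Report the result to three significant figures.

Heat lost by iron = heat gained by acetone + calorimeter.
(346.4)(0.442)(97.3 − T) = [(501.5)(2.11) + 138.7](T − 16.9)
153.1088 (97.3 − T) = 1196.865 (T − 16.9)
14897 − 153.1088 T = 1196.865 T − 20227
35124 = 1349.9738 T
T = 26.02 °C

T_f = 26.0 °C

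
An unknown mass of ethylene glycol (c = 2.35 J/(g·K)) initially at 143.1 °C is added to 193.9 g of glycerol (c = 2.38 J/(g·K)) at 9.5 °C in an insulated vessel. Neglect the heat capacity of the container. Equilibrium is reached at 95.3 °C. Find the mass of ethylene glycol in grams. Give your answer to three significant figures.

q_gained = (193.9 × 2.38) × (95.3 − 9.5) = 39595 J
q_lost = m × 2.35 × (143.1 − 95.3) = 112.33 m
m = 39595 / 112.33 = 352 g

m = 352 g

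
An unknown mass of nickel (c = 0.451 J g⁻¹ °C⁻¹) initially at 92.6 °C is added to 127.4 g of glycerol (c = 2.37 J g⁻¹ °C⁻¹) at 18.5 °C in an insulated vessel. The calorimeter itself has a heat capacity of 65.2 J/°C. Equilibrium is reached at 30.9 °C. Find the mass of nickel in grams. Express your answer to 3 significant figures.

q_gained = (127.4 × 2.37 + 65.2) × (30.9 − 18.5) = 4553 J
q_lost = m × 0.451 × (92.6 − 30.9) = 27.8267 m
m = 4553 / 27.8267 = 164 g

m = 164 g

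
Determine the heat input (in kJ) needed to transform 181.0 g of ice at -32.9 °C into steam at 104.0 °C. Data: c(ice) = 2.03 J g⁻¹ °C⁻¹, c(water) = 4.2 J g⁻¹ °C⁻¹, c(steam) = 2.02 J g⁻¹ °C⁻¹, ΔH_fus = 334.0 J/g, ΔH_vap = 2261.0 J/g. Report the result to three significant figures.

q1 (heat ice -32.9→0.0 °C): 181.0 × 2.03 × 32.9 = 12088 J
q2 (melt at 0 °C): 181.0 × 334.0 = 60454 J
q3 (heat water 0.0→100.0 °C): 181.0 × 4.2 × 100.0 = 76020 J
q4 (vaporize at 100 °C): 181.0 × 2261.0 = 409241 J
q5 (heat steam 100.0→104.0 °C): 181.0 × 2.02 × 4.0 = 1462 J
Total: 12088 + 60454 + 76020 + 409241 + 1462 = 559265 J = 559 kJ

q = 559 kJ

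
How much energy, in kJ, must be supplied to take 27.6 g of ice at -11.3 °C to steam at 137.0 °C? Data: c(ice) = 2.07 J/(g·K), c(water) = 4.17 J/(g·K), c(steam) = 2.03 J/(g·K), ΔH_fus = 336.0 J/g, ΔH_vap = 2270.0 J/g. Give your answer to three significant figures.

q1 (heat ice -11.3→0.0 °C): 27.6 × 2.07 × 11.3 = 646 J
q2 (melt at 0 °C): 27.6 × 336.0 = 9274 J
q3 (heat water 0.0→100.0 °C): 27.6 × 4.17 × 100.0 = 11509 J
q4 (vaporize at 100 °C): 27.6 × 2270.0 = 62652 J
q5 (heat steam 100.0→137.0 °C): 27.6 × 2.03 × 37.0 = 2073 J
Total: 646 + 9274 + 11509 + 62652 + 2073 = 86154 J = 86.2 kJ

q = 86.2 kJ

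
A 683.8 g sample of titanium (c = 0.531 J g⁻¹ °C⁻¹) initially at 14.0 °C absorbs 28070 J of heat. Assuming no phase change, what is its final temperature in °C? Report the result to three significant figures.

T_f = 91.3 °C

ΔT = q / (m c) = 28070 / (683.8 × 0.531) = 77.31 °C
T_f = 14.0 + 77.31 = 91.31 °C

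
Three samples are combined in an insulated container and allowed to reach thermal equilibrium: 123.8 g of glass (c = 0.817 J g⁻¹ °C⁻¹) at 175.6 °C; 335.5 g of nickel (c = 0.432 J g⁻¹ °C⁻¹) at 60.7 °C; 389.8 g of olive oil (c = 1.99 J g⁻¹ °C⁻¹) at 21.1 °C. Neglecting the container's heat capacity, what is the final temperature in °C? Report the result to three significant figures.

Σ mᵢcᵢ(T − Tᵢ) = 0  ⇒  T = Σ mᵢcᵢTᵢ / Σ mᵢcᵢ
Σ mᵢcᵢ = 123.8×0.817 + 335.5×0.432 + 389.8×1.99 = 1021.7826
Σ mᵢcᵢTᵢ = 101.1446×175.6 + 144.936×60.7 + 775.702×21.1 = 42926
T = 42926 / 1021.7826 = 42.01 °C

T_f = 42.0 °C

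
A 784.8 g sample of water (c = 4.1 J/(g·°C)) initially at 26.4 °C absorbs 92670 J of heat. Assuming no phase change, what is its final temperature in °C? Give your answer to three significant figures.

ΔT = q / (m c) = 92670 / (784.8 × 4.1) = 28.80 °C
T_f = 26.4 + 28.80 = 55.20 °C

T_f = 55.2 °C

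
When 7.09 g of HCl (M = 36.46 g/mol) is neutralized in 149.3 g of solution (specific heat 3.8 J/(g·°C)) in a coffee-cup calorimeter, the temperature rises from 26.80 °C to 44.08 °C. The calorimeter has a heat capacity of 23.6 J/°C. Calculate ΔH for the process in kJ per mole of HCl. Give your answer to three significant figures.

|ΔT| = |44.08 − 26.80| = 17.28 °C
|q_surr| = (149.3 × 3.8 + 23.6) × 17.28 = 590.94 × 17.28 = 10210 J
n(HCl) = 7.09 / 36.46 = 0.1945 mol
Temperature rose, so q_rxn = −|q_surr| = -10.21 kJ
ΔH = q_rxn / n = -52.49 kJ/mol

ΔH = -52.5 kJ/mol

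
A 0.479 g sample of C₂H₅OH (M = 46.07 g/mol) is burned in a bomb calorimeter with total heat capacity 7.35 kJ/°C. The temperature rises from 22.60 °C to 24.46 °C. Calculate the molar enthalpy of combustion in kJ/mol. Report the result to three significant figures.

ΔT = 24.46 − 22.60 = 1.86 °C
q_cal = C_cal × ΔT = 7.35 × 1.86 = 13.671 kJ
n = 0.479 / 46.07 = 0.01040 mol
q_rxn = −q_cal = -13.671 kJ
ΔH = -13.671 / 0.01040 = -1314.5 kJ/mol

ΔH = -1310 kJ/mol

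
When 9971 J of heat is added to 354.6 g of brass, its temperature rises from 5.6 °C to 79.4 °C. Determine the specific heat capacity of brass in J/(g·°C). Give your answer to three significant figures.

c = 0.381 J/(g·°C)

c = q / (m ΔT) = 9971 / (354.6 × 73.8)
c = 9971 / 26169.48 = 0.381 J/(g·°C)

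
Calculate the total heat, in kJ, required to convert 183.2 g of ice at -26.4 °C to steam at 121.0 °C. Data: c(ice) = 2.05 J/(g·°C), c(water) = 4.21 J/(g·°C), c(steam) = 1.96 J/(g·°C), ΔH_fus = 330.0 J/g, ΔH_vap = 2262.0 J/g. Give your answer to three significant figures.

q1 (heat ice -26.4→0.0 °C): 183.2 × 2.05 × 26.4 = 9915 J
q2 (melt at 0 °C): 183.2 × 330.0 = 60456 J
q3 (heat water 0.0→100.0 °C): 183.2 × 4.21 × 100.0 = 77127 J
q4 (vaporize at 100 °C): 183.2 × 2262.0 = 414398 J
q5 (heat steam 100.0→121.0 °C): 183.2 × 1.96 × 21.0 = 7541 J
Total: 9915 + 60456 + 77127 + 414398 + 7541 = 569437 J = 569 kJ

q = 569 kJ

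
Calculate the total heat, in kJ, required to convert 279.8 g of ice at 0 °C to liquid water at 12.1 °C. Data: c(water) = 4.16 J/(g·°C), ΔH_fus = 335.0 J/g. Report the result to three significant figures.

q = 108 kJ

q1 (melt at 0 °C): 279.8 × 335.0 = 93733 J
q2 (heat water 0.0→12.1 °C): 279.8 × 4.16 × 12.1 = 14084 J
Total: 93733 + 14084 = 107817 J = 108 kJ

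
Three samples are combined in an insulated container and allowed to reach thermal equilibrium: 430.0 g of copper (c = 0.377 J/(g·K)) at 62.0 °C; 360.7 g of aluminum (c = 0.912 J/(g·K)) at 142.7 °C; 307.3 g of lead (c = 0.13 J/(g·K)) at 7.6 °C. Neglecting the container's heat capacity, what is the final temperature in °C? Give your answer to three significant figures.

Σ mᵢcᵢ(T − Tᵢ) = 0  ⇒  T = Σ mᵢcᵢTᵢ / Σ mᵢcᵢ
Σ mᵢcᵢ = 430.0×0.377 + 360.7×0.912 + 307.3×0.13 = 531.0174
Σ mᵢcᵢTᵢ = 162.11×62.0 + 328.9584×142.7 + 39.949×7.6 = 57297
T = 57297 / 531.0174 = 107.9 °C

T_f = 108 °C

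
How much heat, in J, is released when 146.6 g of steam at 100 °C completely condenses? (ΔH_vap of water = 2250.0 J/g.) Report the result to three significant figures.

q = m × ΔH_vap = 146.6 × 2250.0 = 329900 J

q = 330000 J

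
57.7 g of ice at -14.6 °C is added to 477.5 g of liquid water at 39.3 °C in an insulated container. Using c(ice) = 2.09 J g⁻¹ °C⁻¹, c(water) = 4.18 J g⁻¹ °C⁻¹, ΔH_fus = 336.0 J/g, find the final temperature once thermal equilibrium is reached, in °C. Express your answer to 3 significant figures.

Heat to bring ice to 0 °C and melt it: q₁ = 57.7×2.09×14.6 + 57.7×336.0 = 21148 J
Heat the water can supply cooling to 0 °C: 477.5×4.18×39.3 = 78440.8 J > q₁, so all ice melts.
Energy balance: 477.5×4.18×(39.3 − T) = 21148 + 57.7×4.18×(T − 0)
1995.95(39.3 − T) = 21148 + 241.186 T
78440.8 − 21148 = 2237.136 T
T = 57292.8 / 2237.136 = 25.61 °C

T_f = 25.6 °C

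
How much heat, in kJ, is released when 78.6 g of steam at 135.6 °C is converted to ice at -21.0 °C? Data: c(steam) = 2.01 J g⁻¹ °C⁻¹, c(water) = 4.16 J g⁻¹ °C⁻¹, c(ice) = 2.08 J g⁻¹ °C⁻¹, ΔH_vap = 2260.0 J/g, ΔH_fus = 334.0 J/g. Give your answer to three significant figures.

q1 (cool steam 135.6→100 °C): 78.6 × 2.01 × 35.6 = 5624 J
q2 (condense at 100 °C): 78.6 × 2260.0 = 177636 J
q3 (cool water 100→0 °C): 78.6 × 4.16 × 100.0 = 32698 J
q4 (freeze at 0 °C): 78.6 × 334.0 = 26252 J
q5 (cool ice 0→-21.0 °C): 78.6 × 2.08 × 21.0 = 3433 J
Total: 5624 + 177636 + 32698 + 26252 + 3433 = 245643 J = 246 kJ

q = 246 kJ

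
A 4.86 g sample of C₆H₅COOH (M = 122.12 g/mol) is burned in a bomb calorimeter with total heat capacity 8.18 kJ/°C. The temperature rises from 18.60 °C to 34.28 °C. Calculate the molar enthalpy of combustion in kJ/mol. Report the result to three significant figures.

ΔT = 34.28 − 18.60 = 15.68 °C
q_cal = C_cal × ΔT = 8.18 × 15.68 = 128.2624 kJ
n = 4.86 / 122.12 = 0.03980 mol
q_rxn = −q_cal = -128.2624 kJ
ΔH = -128.2624 / 0.03980 = -3223 kJ/mol

ΔH = -3220 kJ/mol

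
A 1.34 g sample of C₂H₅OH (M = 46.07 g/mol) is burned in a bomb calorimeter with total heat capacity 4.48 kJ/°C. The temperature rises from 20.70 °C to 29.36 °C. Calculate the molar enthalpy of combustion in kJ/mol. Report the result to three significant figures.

ΔH = -1330 kJ/mol

ΔT = 29.36 − 20.70 = 8.66 °C
q_cal = C_cal × ΔT = 4.48 × 8.66 = 38.7968 kJ
n = 1.34 / 46.07 = 0.02909 mol
q_rxn = −q_cal = -38.7968 kJ
ΔH = -38.7968 / 0.02909 = -1334 kJ/mol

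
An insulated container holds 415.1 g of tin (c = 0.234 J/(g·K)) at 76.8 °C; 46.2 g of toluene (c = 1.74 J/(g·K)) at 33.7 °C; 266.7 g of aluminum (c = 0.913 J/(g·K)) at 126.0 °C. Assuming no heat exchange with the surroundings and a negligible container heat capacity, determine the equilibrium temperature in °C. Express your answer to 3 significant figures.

Σ mᵢcᵢ(T − Tᵢ) = 0  ⇒  T = Σ mᵢcᵢTᵢ / Σ mᵢcᵢ
Σ mᵢcᵢ = 415.1×0.234 + 46.2×1.74 + 266.7×0.913 = 421.0185
Σ mᵢcᵢTᵢ = 97.1334×76.8 + 80.388×33.7 + 243.4971×126.0 = 40850
T = 40850 / 421.0185 = 97.03 °C

T_f = 97.0 °C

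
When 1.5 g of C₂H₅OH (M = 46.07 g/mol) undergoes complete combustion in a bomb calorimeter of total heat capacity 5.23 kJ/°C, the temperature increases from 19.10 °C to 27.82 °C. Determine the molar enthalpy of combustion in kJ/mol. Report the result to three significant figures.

ΔH = -1400 kJ/mol

ΔT = 27.82 − 19.10 = 8.72 °C
q_cal = C_cal × ΔT = 5.23 × 8.72 = 45.6056 kJ
n = 1.5 / 46.07 = 0.03256 mol
q_rxn = −q_cal = -45.6056 kJ
ΔH = -45.6056 / 0.03256 = -1401 kJ/mol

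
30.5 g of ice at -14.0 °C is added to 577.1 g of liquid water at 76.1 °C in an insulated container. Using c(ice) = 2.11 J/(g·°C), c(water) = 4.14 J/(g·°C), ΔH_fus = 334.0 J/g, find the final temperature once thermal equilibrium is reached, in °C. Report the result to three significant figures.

Heat to bring ice to 0 °C and melt it: q₁ = 30.5×2.11×14.0 + 30.5×334.0 = 11088 J
Heat the water can supply cooling to 0 °C: 577.1×4.14×76.1 = 181818 J > q₁, so all ice melts.
Energy balance: 577.1×4.14×(76.1 − T) = 11088 + 30.5×4.14×(T − 0)
2389.194(76.1 − T) = 11088 + 126.27 T
181818 − 11088 = 2515.464 T
T = 170730 / 2515.464 = 67.87 °C

T_f = 67.9 °C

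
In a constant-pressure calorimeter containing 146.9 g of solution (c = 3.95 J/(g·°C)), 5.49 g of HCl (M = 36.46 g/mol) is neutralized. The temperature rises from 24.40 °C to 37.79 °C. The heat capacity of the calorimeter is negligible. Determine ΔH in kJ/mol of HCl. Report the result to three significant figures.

ΔH = -51.6 kJ/mol

|ΔT| = |37.79 − 24.40| = 13.39 °C
|q_surr| = (146.9 × 3.95) × 13.39 = 580.255 × 13.39 = 7770 J
n(HCl) = 5.49 / 36.46 = 0.1506 mol
Temperature rose, so q_rxn = −|q_surr| = -7.770 kJ
ΔH = q_rxn / n = -51.59 kJ/mol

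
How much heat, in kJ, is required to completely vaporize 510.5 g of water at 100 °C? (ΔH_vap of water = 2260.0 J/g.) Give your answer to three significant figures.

q = 1150 kJ

q = m × ΔH_vap = 510.5 × 2260.0 = 1154000 J = 1150 kJ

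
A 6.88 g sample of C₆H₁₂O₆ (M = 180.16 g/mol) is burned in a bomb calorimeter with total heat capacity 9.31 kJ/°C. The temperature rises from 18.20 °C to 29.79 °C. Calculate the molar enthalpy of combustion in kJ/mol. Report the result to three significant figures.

ΔH = -2830 kJ/mol

ΔT = 29.79 − 18.20 = 11.59 °C
q_cal = C_cal × ΔT = 9.31 × 11.59 = 107.9029 kJ
n = 6.88 / 180.16 = 0.03819 mol
q_rxn = −q_cal = -107.9029 kJ
ΔH = -107.9029 / 0.03819 = -2825 kJ/mol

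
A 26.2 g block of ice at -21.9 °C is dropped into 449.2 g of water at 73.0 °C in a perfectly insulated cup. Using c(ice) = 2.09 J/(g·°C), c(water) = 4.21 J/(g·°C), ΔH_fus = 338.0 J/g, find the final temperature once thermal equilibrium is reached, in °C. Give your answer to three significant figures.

T_f = 64.0 °C

Heat to bring ice to 0 °C and melt it: q₁ = 26.2×2.09×21.9 + 26.2×338.0 = 10055 J
Heat the water can supply cooling to 0 °C: 449.2×4.21×73.0 = 138053 J > q₁, so all ice melts.
Energy balance: 449.2×4.21×(73.0 − T) = 10055 + 26.2×4.21×(T − 0)
1891.132(73.0 − T) = 10055 + 110.302 T
138053 − 10055 = 2001.434 T
T = 127998 / 2001.434 = 63.95 °C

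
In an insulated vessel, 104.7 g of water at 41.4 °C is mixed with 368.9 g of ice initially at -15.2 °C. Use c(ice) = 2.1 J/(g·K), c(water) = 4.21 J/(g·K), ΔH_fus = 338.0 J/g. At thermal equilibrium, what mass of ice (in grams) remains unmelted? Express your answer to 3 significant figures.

Heat to warm all ice to 0 °C: 368.9×2.1×15.2 = 11775 J
Heat released by water cooling to 0 °C: 104.7×4.21×41.4 = 18249 J
18249 J < 11775 + 368.9×338.0 = 136463.2 J, so not all ice melts; final T = 0 °C.
Heat left for melting: 18249 − 11775 = 6474 J
Mass melted = 6474 / 338.0 = 19.15 g
Ice remaining = 368.9 − 19.15 = 349.75 g

m_ice remaining = 350 g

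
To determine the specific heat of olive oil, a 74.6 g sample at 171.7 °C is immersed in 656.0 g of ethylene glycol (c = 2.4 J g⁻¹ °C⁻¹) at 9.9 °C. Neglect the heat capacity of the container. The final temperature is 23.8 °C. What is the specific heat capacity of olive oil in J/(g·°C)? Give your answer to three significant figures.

q_gained = (656.0 × 2.4) × (23.8 − 9.9) = 21880 J
q_lost = 74.6 × c × (171.7 − 23.8) = 11033.34 c
Set equal: c = 21880 / 11033.34 = 1.98 J/(g·°C)

c = 1.98 J/(g·°C)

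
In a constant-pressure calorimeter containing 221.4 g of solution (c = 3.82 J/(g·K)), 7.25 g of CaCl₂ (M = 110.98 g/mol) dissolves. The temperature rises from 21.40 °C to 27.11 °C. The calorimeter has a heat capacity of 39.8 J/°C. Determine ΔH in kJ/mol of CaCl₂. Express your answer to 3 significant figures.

|ΔT| = |27.11 − 21.40| = 5.71 °C
|q_surr| = (221.4 × 3.82 + 39.8) × 5.71 = 885.548 × 5.71 = 5056 J
n(CaCl₂) = 7.25 / 110.98 = 0.06533 mol
Temperature rose, so q_rxn = −|q_surr| = -5.056 kJ
ΔH = q_rxn / n = -77.39 kJ/mol

ΔH = -77.4 kJ/mol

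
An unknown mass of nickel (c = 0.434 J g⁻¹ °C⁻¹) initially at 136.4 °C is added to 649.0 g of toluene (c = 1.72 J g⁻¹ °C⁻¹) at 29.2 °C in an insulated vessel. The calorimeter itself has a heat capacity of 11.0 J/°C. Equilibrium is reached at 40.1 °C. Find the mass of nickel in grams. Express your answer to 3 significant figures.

q_gained = (649.0 × 1.72 + 11.0) × (40.1 − 29.2) = 12290 J
q_lost = m × 0.434 × (136.4 − 40.1) = 41.7942 m
m = 12290 / 41.7942 = 294 g

m = 294 g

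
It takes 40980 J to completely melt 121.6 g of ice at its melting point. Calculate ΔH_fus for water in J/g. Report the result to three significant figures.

ΔH_fus = 337 J/g

ΔH_fus = q / m = 40980 / 121.6 = 337 J/g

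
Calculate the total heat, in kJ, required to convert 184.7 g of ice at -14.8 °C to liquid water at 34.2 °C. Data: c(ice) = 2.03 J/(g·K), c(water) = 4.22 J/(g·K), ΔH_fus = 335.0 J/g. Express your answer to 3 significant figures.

q = 94.1 kJ

q1 (heat ice -14.8→0.0 °C): 184.7 × 2.03 × 14.8 = 5549 J
q2 (melt at 0 °C): 184.7 × 335.0 = 61875 J
q3 (heat water 0.0→34.2 °C): 184.7 × 4.22 × 34.2 = 26657 J
Total: 5549 + 61875 + 26657 = 94081 J = 94.1 kJ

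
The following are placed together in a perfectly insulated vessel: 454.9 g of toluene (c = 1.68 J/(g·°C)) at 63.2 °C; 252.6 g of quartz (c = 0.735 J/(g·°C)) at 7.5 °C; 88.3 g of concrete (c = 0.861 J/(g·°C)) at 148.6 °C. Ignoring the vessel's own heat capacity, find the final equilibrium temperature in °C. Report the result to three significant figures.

Σ mᵢcᵢ(T − Tᵢ) = 0  ⇒  T = Σ mᵢcᵢTᵢ / Σ mᵢcᵢ
Σ mᵢcᵢ = 454.9×1.68 + 252.6×0.735 + 88.3×0.861 = 1025.9193
Σ mᵢcᵢTᵢ = 764.232×63.2 + 185.661×7.5 + 76.0263×148.6 = 60989
T = 60989 / 1025.9193 = 59.448 °C

T_f = 59.4 °C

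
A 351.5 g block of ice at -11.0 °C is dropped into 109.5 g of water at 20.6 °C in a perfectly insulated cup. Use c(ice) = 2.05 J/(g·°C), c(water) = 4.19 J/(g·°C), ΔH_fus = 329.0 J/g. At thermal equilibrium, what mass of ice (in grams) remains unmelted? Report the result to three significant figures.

Heat to warm all ice to 0 °C: 351.5×2.05×11.0 = 7926.3 J
Heat released by water cooling to 0 °C: 109.5×4.19×20.6 = 9451.4 J
9451.4 J < 7926.3 + 351.5×329.0 = 123569.8 J, so not all ice melts; final T = 0 °C.
Heat left for melting: 9451.4 − 7926.3 = 1525.1 J
Mass melted = 1525.1 / 329.0 = 4.636 g
Ice remaining = 351.5 − 4.636 = 346.864 g

m_ice remaining = 347 g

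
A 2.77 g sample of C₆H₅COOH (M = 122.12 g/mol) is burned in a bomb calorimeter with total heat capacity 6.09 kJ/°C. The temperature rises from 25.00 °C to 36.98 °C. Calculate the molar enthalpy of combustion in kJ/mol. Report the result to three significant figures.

ΔH = -3220 kJ/mol

ΔT = 36.98 − 25.00 = 11.98 °C
q_cal = C_cal × ΔT = 6.09 × 11.98 = 72.9582 kJ
n = 2.77 / 122.12 = 0.02268 mol
q_rxn = −q_cal = -72.9582 kJ
ΔH = -72.9582 / 0.02268 = -3217 kJ/mol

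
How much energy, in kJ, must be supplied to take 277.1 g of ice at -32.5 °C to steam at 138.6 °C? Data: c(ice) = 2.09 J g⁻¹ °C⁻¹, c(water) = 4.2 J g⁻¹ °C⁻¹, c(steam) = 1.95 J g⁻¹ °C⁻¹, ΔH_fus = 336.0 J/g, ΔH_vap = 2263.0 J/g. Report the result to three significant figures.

q1 (heat ice -32.5→0.0 °C): 277.1 × 2.09 × 32.5 = 18822 J
q2 (melt at 0 °C): 277.1 × 336.0 = 93106 J
q3 (heat water 0.0→100.0 °C): 277.1 × 4.2 × 100.0 = 116382 J
q4 (vaporize at 100 °C): 277.1 × 2263.0 = 627077 J
q5 (heat steam 100.0→138.6 °C): 277.1 × 1.95 × 38.6 = 20857 J
Total: 18822 + 93106 + 116382 + 627077 + 20857 = 876244 J = 876 kJ

q = 876 kJ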